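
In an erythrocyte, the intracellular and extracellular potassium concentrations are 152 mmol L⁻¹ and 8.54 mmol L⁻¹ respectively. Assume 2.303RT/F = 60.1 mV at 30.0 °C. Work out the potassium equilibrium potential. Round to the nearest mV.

-75 mV

E = (60.1/z) · log₁₀([K⁺]_out/[K⁺]_in) with z = +1.
= (60.1/1) · log₁₀(8.54/152) = 60.10 · log₁₀(0.05618)
= 60.10 · (-1.2504) = -75.15 mV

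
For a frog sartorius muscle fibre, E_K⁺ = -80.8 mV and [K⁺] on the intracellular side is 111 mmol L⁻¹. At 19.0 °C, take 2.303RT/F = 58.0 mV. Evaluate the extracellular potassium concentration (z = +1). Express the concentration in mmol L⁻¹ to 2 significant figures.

Nernst: E = (58.0/1) · log₁₀([out]/[in]), so log₁₀([out]/[in]) = -80.8 × 1 / 58.0 = -1.3931.
[out]/[in] = 10^(-1.3931) = 0.04045.
[out] = 0.04045 × 111 = 4.49 mmol L⁻¹.

4.5 mmol L⁻¹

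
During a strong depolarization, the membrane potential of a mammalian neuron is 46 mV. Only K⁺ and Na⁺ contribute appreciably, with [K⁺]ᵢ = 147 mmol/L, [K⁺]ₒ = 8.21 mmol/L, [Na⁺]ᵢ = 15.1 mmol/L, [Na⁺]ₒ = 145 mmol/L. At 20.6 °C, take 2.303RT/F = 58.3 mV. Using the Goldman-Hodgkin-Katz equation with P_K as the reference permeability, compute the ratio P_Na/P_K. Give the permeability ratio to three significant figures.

Let α = P_Na/P_K. GHK: Vm = 58.3·log₁₀[(Kₒ + α·Naₒ)/(Kᵢ + α·Naᵢ)].
10^(Vm/58.3) = 10^(46.0/58.3) = 6.1521
So 6.1521·(Kᵢ + α·Naᵢ) = Kₒ + α·Naₒ → α = (6.1521·147.0 − 8.21) / (145.0 − 6.1521·15.1)
α = (904.4 − 8.21) / (145.0 − 92.9) = 896.1/52.1 = 17.2

17.2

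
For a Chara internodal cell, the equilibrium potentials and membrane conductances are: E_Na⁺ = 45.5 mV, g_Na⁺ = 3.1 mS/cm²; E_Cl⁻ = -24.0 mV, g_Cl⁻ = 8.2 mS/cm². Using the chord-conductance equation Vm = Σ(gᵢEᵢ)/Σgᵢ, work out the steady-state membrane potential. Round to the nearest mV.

-5 mV

Σ gᵢEᵢ = 3.1·(45.5) + 8.2·(-24.0) = -55.75
Σ gᵢ = 3.1 + 8.2 = 11.3
Vm = -55.75 / 11.3 = -4.93 mV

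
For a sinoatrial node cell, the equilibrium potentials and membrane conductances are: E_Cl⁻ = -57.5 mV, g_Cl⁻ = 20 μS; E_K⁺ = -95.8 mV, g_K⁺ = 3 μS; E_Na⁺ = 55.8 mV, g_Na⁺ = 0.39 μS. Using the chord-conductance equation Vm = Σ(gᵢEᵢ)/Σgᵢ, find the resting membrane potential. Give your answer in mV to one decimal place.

-60.5 mV

Σ gᵢEᵢ = 20·(-57.5) + 3·(-95.8) + 0.39·(55.8) = -1415.64
Σ gᵢ = 20 + 3 + 0.39 = 23.39
Vm = -1415.64 / 23.39 = -60.52 mV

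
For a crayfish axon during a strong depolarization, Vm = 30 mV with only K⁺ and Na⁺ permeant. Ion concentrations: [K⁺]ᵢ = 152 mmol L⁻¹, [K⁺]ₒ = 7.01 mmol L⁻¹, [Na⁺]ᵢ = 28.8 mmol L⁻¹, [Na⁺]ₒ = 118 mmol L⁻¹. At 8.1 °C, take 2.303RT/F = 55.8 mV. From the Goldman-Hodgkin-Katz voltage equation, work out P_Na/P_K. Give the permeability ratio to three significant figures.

Let α = P_Na/P_K. GHK: Vm = 55.8·log₁₀[(Kₒ + α·Naₒ)/(Kᵢ + α·Naᵢ)].
10^(Vm/55.8) = 10^(30.0/55.8) = 3.4485
So 3.4485·(Kᵢ + α·Naᵢ) = Kₒ + α·Naₒ → α = (3.4485·152.0 − 7.01) / (118.0 − 3.4485·28.8)
α = (524.2 − 7.01) / (118.0 − 99.32) = 517.2/18.68 = 27.68

27.7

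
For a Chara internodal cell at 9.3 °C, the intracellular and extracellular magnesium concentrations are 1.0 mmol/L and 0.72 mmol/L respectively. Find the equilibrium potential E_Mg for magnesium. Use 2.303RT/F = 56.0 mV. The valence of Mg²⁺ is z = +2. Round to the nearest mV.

E = (56.0/z) · log₁₀([Mg²⁺]_out/[Mg²⁺]_in) with z = +2.
= (56.0/2) · log₁₀(0.72/1.0) = 28.00 · log₁₀(0.72)
= 28.00 · (-0.1427) = -3.99 mV

-4 mV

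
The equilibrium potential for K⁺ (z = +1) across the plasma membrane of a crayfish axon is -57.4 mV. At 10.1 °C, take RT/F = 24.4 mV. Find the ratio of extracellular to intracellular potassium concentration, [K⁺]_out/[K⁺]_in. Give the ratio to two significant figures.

0.095

ln([out]/[in]) = E·z/(24.4) = -57.4 × 1 / 24.4 = -2.3525
[out]/[in] = e^(-2.3525) = 0.09513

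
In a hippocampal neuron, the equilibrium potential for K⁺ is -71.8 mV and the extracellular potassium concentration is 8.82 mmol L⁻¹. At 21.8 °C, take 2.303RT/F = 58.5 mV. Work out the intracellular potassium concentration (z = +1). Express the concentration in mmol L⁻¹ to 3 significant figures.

Nernst: E = (58.5/1) · log₁₀([out]/[in]), so log₁₀([out]/[in]) = -71.8 × 1 / 58.5 = -1.2274.
[out]/[in] = 10^(-1.2274) = 0.05924.
[in] = 8.82 / 0.05924 = 148.9 mmol L⁻¹.

149 mmol L⁻¹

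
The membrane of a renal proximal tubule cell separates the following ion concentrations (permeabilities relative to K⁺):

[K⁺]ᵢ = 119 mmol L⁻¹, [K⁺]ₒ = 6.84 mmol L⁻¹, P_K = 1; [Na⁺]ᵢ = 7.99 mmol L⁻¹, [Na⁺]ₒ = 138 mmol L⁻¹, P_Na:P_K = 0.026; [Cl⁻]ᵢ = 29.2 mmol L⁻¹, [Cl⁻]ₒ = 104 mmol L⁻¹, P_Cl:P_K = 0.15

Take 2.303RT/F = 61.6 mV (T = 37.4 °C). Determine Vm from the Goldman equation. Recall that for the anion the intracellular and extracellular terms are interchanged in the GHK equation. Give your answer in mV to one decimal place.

Vm = 61.6 · log₁₀[(Σ P·[cation]ₒ + Σ P·[anion]ᵢ) / (Σ P·[cation]ᵢ + Σ P·[anion]ₒ)]
Numerator = 1×6.84 + 0.026×138 + 0.15×29.2 = 14.81
Denominator = 1×119 + 0.026×7.99 + 0.15×104 = 134.8
Vm = 61.6 · log₁₀(0.10985) = 61.6 × (-0.9592) = -59.09 mV

-59.1 mV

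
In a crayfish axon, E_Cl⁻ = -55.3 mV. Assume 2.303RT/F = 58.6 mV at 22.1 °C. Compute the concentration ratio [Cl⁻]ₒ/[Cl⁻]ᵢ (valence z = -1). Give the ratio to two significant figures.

log₁₀([out]/[in]) = E·z/(58.6) = -55.3 × -1 / 58.6 = 0.9437
[out]/[in] = 10^(0.9437) = 8.784

8.8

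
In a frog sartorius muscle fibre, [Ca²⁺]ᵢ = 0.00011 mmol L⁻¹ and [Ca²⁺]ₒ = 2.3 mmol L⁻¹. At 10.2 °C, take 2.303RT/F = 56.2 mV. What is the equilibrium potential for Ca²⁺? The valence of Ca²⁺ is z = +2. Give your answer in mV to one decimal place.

121.4 mV

E = (56.2/z) · log₁₀([Ca²⁺]_out/[Ca²⁺]_in) with z = +2.
= (56.2/2) · log₁₀(2.3/0.00011) = 28.10 · log₁₀(2.091e+04)
= 28.10 · (4.3203) = 121.40 mV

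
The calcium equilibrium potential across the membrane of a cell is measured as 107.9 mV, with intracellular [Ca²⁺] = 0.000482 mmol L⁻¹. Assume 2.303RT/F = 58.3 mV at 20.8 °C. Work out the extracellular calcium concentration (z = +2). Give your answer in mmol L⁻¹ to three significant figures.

2.42 mmol L⁻¹

Nernst: E = (58.3/2) · log₁₀([out]/[in]), so log₁₀([out]/[in]) = 107.9 × 2 / 58.3 = 3.7015.
[out]/[in] = 10^(3.7015) = 5030.
[out] = 5030 × 0.000482 = 2.424 mmol L⁻¹.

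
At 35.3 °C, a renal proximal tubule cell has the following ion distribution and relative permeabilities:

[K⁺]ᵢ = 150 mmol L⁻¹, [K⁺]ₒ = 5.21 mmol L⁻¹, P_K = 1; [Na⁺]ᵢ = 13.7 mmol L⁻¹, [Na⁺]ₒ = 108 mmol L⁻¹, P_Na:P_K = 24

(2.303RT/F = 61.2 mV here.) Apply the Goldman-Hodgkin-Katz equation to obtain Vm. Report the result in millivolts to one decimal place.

Vm = 61.2 · log₁₀[(Σ P·[cation]ₒ + Σ P·[anion]ᵢ) / (Σ P·[cation]ᵢ + Σ P·[anion]ₒ)]
Numerator = 1×5.21 + 24×108 = 2597
Denominator = 1×150 + 24×13.7 = 478.8
Vm = 61.2 · log₁₀(5.4244) = 61.2 × (0.7344) = 44.94 mV

44.9 mV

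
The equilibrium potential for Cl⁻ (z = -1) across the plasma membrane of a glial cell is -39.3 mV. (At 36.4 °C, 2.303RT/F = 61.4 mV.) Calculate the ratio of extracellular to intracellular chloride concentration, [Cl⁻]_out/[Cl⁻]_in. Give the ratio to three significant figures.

4.37

log₁₀([out]/[in]) = E·z/(61.4) = -39.3 × -1 / 61.4 = 0.6401
[out]/[in] = 10^(0.6401) = 4.366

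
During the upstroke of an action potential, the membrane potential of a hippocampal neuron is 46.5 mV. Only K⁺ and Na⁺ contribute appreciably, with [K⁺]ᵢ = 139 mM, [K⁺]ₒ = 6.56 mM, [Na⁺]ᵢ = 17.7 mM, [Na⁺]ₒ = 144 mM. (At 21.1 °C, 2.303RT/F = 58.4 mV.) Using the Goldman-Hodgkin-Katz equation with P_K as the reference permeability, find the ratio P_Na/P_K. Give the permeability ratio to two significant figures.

Let α = P_Na/P_K. GHK: Vm = 58.4·log₁₀[(Kₒ + α·Naₒ)/(Kᵢ + α·Naᵢ)].
10^(Vm/58.4) = 10^(46.5/58.4) = 6.2551
So 6.2551·(Kᵢ + α·Naᵢ) = Kₒ + α·Naₒ → α = (6.2551·139.0 − 6.56) / (144.0 − 6.2551·17.7)
α = (869.5 − 6.56) / (144.0 − 110.7) = 862.9/33.29 = 25.92

26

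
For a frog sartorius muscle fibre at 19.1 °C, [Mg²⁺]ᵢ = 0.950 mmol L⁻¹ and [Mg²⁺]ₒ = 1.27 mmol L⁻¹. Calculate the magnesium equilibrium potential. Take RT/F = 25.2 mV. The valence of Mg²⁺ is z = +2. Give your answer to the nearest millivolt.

E = (25.2/z) · ln([Mg²⁺]_out/[Mg²⁺]_in) with z = +2.
= (25.2/2) · ln(1.27/0.950) = 12.60 · ln(1.337)
= 12.60 · (0.2903) = 3.66 mV

4 mV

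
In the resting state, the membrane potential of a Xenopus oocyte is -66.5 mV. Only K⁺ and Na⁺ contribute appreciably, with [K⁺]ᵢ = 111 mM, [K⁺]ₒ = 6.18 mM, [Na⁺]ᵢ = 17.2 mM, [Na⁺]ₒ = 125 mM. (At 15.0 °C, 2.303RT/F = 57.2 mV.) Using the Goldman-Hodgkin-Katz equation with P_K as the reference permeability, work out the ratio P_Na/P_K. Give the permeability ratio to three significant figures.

Let α = P_Na/P_K. GHK: Vm = 57.2·log₁₀[(Kₒ + α·Naₒ)/(Kᵢ + α·Naᵢ)].
10^(Vm/57.2) = 10^(-66.5/57.2) = 0.068772
So 0.068772·(Kᵢ + α·Naᵢ) = Kₒ + α·Naₒ → α = (0.068772·111.0 − 6.18) / (125.0 − 0.068772·17.2)
α = (7.634 − 6.18) / (125.0 − 1.183) = 1.454/123.8 = 0.01174

0.0117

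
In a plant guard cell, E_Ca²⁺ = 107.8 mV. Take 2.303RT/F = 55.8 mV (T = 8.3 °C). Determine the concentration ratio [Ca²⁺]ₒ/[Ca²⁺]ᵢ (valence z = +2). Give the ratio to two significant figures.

log₁₀([out]/[in]) = E·z/(55.8) = 107.8 × 2 / 55.8 = 3.8638
[out]/[in] = 10^(3.8638) = 7308

7300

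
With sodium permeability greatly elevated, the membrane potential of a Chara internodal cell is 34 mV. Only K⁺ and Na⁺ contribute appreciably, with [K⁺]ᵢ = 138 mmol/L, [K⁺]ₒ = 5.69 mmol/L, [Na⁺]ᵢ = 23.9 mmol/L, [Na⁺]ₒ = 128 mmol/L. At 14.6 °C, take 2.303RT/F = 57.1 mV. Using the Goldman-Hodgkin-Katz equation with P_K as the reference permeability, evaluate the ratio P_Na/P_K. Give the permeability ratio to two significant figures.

16

Let α = P_Na/P_K. GHK: Vm = 57.1·log₁₀[(Kₒ + α·Naₒ)/(Kᵢ + α·Naᵢ)].
10^(Vm/57.1) = 10^(34.0/57.1) = 3.9395
So 3.9395·(Kᵢ + α·Naᵢ) = Kₒ + α·Naₒ → α = (3.9395·138.0 − 5.69) / (128.0 − 3.9395·23.9)
α = (543.7 − 5.69) / (128.0 − 94.16) = 538/33.84 = 15.9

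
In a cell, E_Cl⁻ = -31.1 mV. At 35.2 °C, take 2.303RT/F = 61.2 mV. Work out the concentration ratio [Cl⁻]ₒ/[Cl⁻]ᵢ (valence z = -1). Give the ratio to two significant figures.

log₁₀([out]/[in]) = E·z/(61.2) = -31.1 × -1 / 61.2 = 0.5082
[out]/[in] = 10^(0.5082) = 3.222

3.2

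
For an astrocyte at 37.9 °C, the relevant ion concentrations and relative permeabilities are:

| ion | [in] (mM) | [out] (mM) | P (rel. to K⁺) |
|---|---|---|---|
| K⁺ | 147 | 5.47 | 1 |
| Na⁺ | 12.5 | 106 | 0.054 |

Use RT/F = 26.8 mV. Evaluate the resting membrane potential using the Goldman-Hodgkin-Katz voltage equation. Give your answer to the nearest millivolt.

-69 mV

Vm = 26.8 · ln[(Σ P·[cation]ₒ + Σ P·[anion]ᵢ) / (Σ P·[cation]ᵢ + Σ P·[anion]ₒ)]
Numerator = 1×5.47 + 0.054×106 = 11.19
Denominator = 1×147 + 0.054×12.5 = 147.7
Vm = 26.8 · ln(0.075802) = 26.8 × (-2.5796) = -69.13 mV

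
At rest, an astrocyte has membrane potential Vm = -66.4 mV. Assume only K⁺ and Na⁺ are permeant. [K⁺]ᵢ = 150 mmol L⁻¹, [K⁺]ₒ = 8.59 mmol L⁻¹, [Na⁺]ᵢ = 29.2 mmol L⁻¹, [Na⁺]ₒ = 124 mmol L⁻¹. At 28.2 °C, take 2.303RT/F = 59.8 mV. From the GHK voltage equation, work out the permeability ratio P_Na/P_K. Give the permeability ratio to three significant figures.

Let α = P_Na/P_K. GHK: Vm = 59.8·log₁₀[(Kₒ + α·Naₒ)/(Kᵢ + α·Naᵢ)].
10^(Vm/59.8) = 10^(-66.4/59.8) = 0.077559
So 0.077559·(Kᵢ + α·Naᵢ) = Kₒ + α·Naₒ → α = (0.077559·150.0 − 8.59) / (124.0 − 0.077559·29.2)
α = (11.63 − 8.59) / (124.0 − 2.265) = 3.044/121.7 = 0.025

0.0250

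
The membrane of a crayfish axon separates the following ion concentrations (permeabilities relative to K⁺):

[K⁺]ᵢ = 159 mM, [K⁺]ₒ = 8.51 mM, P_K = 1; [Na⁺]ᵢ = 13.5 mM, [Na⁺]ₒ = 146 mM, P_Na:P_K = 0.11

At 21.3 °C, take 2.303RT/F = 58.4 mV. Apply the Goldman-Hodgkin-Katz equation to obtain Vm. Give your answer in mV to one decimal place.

-47.6 mV

Vm = 58.4 · log₁₀[(Σ P·[cation]ₒ + Σ P·[anion]ᵢ) / (Σ P·[cation]ᵢ + Σ P·[anion]ₒ)]
Numerator = 1×8.51 + 0.11×146 = 24.57
Denominator = 1×159 + 0.11×13.5 = 160.5
Vm = 58.4 · log₁₀(0.1531) = 58.4 × (-0.8150) = -47.60 mV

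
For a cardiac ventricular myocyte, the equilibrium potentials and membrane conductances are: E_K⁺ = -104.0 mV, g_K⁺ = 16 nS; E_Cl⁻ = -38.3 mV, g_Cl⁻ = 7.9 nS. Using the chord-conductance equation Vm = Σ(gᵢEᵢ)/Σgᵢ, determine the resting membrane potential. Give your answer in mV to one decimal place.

-82.3 mV

Σ gᵢEᵢ = 16·(-104.0) + 7.9·(-38.3) = -1966.57
Σ gᵢ = 16 + 7.9 = 23.9
Vm = -1966.57 / 23.9 = -82.28 mV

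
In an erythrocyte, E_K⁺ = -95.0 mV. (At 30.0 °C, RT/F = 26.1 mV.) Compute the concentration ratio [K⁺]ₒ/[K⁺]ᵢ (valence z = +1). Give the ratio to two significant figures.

ln([out]/[in]) = E·z/(26.1) = -95.0 × 1 / 26.1 = -3.6398
[out]/[in] = e^(-3.6398) = 0.02626

0.026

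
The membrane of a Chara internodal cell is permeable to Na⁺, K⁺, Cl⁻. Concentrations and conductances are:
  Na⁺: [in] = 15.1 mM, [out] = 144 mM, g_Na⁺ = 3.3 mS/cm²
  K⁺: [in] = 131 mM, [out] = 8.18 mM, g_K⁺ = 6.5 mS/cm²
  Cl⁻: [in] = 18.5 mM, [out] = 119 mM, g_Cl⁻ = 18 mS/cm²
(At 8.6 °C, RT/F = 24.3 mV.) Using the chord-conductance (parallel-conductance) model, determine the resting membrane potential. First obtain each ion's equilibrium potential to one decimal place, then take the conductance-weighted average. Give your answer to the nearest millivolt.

-39 mV

E_Na⁺ = (24.3/1)·ln(144/15.1) = 54.8 mV
E_K⁺ = (24.3/1)·ln(8.18/131) = -67.4 mV
E_Cl⁻ = (24.3/-1)·ln(119/18.5) = -45.2 mV
Vm = (Σ gᵢEᵢ)/(Σ gᵢ) = (3.3·54.8 + 6.5·-67.4 + 18·-45.2) / (3.3 + 6.5 + 18)
= -1070.86 / 27.8 = -38.52 mV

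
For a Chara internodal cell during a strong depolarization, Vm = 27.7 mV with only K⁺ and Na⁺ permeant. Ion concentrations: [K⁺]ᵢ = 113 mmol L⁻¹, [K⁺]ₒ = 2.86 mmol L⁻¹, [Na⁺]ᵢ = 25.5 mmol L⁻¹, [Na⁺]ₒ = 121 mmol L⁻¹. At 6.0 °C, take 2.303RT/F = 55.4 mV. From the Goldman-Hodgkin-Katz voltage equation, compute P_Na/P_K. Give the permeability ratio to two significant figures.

8.8

Let α = P_Na/P_K. GHK: Vm = 55.4·log₁₀[(Kₒ + α·Naₒ)/(Kᵢ + α·Naᵢ)].
10^(Vm/55.4) = 10^(27.7/55.4) = 3.1623
So 3.1623·(Kᵢ + α·Naᵢ) = Kₒ + α·Naₒ → α = (3.1623·113.0 − 2.86) / (121.0 − 3.1623·25.5)
α = (357.3 − 2.86) / (121.0 − 80.64) = 354.5/40.36 = 8.782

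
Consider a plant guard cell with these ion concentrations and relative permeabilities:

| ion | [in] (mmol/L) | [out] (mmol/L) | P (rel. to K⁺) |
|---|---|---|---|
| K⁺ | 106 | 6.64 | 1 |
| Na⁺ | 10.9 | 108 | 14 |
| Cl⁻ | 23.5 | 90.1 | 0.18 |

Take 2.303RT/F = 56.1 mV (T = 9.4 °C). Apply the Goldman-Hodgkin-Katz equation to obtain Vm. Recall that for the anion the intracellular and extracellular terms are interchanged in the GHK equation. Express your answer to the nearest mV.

42 mV

Vm = 56.1 · log₁₀[(Σ P·[cation]ₒ + Σ P·[anion]ᵢ) / (Σ P·[cation]ᵢ + Σ P·[anion]ₒ)]
Numerator = 1×6.64 + 14×108 + 0.18×23.5 = 1523
Denominator = 1×106 + 14×10.9 + 0.18×90.1 = 274.8
Vm = 56.1 · log₁₀(5.5414) = 56.1 × (0.7436) = 41.72 mV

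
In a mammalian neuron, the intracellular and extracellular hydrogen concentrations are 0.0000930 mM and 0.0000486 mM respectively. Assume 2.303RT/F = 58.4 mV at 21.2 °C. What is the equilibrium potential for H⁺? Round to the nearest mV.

E = (58.4/z) · log₁₀([H⁺]_out/[H⁺]_in) with z = +1.
= (58.4/1) · log₁₀(0.0000486/0.0000930) = 58.40 · log₁₀(0.5226)
= 58.40 · (-0.2818) = -16.46 mV

-16 mV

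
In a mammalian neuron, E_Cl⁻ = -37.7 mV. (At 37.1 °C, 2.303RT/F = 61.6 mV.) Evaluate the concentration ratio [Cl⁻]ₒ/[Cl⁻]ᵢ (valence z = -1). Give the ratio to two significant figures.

4.1

log₁₀([out]/[in]) = E·z/(61.6) = -37.7 × -1 / 61.6 = 0.6120
[out]/[in] = 10^(0.6120) = 4.093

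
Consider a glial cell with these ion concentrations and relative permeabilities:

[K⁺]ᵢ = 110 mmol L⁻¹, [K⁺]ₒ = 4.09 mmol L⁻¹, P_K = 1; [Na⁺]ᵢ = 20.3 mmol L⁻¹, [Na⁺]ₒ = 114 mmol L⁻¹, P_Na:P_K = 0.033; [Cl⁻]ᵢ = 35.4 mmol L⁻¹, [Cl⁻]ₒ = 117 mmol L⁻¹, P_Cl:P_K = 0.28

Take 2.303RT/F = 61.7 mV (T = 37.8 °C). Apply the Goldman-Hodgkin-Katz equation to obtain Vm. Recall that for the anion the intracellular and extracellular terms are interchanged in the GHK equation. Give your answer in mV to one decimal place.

Vm = 61.7 · log₁₀[(Σ P·[cation]ₒ + Σ P·[anion]ᵢ) / (Σ P·[cation]ᵢ + Σ P·[anion]ₒ)]
Numerator = 1×4.09 + 0.033×114 + 0.28×35.4 = 17.76
Denominator = 1×110 + 0.033×20.3 + 0.28×117 = 143.4
Vm = 61.7 · log₁₀(0.12385) = 61.7 × (-0.9071) = -55.97 mV

-56.0 mV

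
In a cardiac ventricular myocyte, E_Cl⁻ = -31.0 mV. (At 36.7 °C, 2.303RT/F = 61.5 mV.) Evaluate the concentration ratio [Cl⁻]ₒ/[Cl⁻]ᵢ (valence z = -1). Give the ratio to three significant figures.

3.19

log₁₀([out]/[in]) = E·z/(61.5) = -31.0 × -1 / 61.5 = 0.5041
[out]/[in] = 10^(0.5041) = 3.192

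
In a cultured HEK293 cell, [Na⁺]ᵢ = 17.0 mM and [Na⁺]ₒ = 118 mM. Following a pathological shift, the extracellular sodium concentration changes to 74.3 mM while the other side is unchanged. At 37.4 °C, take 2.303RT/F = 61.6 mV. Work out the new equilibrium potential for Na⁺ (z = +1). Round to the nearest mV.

39 mV

After the shift: [Na⁺]_out = 74.3, [Na⁺]_in = 17.0 mM.
E_new = (61.6/1)·log₁₀(74.3/17.0) = 61.60 · (0.6405) = 39.46 mV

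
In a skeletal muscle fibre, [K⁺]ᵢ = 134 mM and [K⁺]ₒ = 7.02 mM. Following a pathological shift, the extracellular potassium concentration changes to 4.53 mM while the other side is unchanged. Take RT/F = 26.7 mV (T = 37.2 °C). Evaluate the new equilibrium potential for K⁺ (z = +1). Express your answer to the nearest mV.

After the shift: [K⁺]_out = 4.53, [K⁺]_in = 134 mM.
E_new = (26.7/1)·ln(4.53/134) = 26.70 · (-3.3871) = -90.44 mV

-90 mV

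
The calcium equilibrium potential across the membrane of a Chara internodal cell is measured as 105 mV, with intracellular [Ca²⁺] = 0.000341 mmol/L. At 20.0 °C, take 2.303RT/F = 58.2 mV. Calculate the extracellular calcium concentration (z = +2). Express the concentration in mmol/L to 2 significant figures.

1.4 mmol/L

Nernst: E = (58.2/2) · log₁₀([out]/[in]), so log₁₀([out]/[in]) = 105.0 × 2 / 58.2 = 3.6082.
[out]/[in] = 10^(3.6082) = 4057.
[out] = 4057 × 0.000341 = 1.384 mmol/L.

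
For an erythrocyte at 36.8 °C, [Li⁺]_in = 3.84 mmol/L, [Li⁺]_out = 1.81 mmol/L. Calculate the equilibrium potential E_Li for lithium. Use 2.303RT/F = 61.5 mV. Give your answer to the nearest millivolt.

E = (61.5/z) · log₁₀([Li⁺]_out/[Li⁺]_in) with z = +1.
= (61.5/1) · log₁₀(1.81/3.84) = 61.50 · log₁₀(0.4714)
= 61.50 · (-0.3267) = -20.09 mV

-20 mV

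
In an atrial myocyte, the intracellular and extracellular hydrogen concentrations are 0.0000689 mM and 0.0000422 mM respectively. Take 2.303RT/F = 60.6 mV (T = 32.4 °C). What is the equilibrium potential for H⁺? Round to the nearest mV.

E = (60.6/z) · log₁₀([H⁺]_out/[H⁺]_in) with z = +1.
= (60.6/1) · log₁₀(0.0000422/0.0000689) = 60.60 · log₁₀(0.6125)
= 60.60 · (-0.2129) = -12.90 mV

-13 mV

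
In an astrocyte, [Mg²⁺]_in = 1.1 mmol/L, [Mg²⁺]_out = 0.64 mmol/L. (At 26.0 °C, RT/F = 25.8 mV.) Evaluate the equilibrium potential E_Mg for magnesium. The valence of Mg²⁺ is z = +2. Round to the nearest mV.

E = (25.8/z) · ln([Mg²⁺]_out/[Mg²⁺]_in) with z = +2.
= (25.8/2) · ln(0.64/1.1) = 12.90 · ln(0.5818)
= 12.90 · (-0.5416) = -6.99 mV

-7 mV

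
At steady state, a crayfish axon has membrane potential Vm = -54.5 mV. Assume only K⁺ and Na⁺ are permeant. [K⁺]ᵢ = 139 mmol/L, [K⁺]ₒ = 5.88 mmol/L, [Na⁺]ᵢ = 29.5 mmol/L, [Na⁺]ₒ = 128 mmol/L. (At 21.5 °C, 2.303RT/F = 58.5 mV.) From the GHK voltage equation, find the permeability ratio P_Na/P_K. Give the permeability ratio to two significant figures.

0.083

Let α = P_Na/P_K. GHK: Vm = 58.5·log₁₀[(Kₒ + α·Naₒ)/(Kᵢ + α·Naᵢ)].
10^(Vm/58.5) = 10^(-54.5/58.5) = 0.11705
So 0.11705·(Kᵢ + α·Naᵢ) = Kₒ + α·Naₒ → α = (0.11705·139.0 − 5.88) / (128.0 − 0.11705·29.5)
α = (16.27 − 5.88) / (128.0 − 3.453) = 10.39/124.5 = 0.08342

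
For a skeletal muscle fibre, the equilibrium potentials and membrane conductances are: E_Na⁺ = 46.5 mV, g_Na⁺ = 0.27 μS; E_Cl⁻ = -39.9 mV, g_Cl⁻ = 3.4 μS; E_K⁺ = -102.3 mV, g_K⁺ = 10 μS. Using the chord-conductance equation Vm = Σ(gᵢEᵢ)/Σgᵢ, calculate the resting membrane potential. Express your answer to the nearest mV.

Σ gᵢEᵢ = 0.27·(46.5) + 3.4·(-39.9) + 10·(-102.3) = -1146.11
Σ gᵢ = 0.27 + 3.4 + 10 = 13.67
Vm = -1146.11 / 13.67 = -83.84 mV

-84 mV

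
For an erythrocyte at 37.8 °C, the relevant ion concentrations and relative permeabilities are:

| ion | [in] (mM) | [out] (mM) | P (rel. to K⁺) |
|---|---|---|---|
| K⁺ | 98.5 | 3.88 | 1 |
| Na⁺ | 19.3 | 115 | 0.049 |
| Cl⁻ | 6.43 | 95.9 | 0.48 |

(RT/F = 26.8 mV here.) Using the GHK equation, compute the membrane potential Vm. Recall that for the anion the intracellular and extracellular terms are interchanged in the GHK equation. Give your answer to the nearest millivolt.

-66 mV

Vm = 26.8 · ln[(Σ P·[cation]ₒ + Σ P·[anion]ᵢ) / (Σ P·[cation]ᵢ + Σ P·[anion]ₒ)]
Numerator = 1×3.88 + 0.049×115 + 0.48×6.43 = 12.6
Denominator = 1×98.5 + 0.049×19.3 + 0.48×95.9 = 145.5
Vm = 26.8 · ln(0.086621) = 26.8 × (-2.4462) = -65.56 mV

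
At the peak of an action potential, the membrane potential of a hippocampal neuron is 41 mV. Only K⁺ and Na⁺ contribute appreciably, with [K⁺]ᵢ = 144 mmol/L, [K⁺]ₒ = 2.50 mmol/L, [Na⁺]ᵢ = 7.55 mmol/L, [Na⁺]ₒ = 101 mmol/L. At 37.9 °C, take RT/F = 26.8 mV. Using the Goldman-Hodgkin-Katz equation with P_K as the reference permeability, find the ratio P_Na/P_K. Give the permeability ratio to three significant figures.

Let α = P_Na/P_K. GHK: Vm = 26.8·ln[(Kₒ + α·Naₒ)/(Kᵢ + α·Naᵢ)].
e^(Vm/26.8) = e^(41.0/26.8) = 4.6175
So 4.6175·(Kᵢ + α·Naᵢ) = Kₒ + α·Naₒ → α = (4.6175·144.0 − 2.5) / (101.0 − 4.6175·7.55)
α = (664.9 − 2.5) / (101.0 − 34.86) = 662.4/66.14 = 10.02

10.0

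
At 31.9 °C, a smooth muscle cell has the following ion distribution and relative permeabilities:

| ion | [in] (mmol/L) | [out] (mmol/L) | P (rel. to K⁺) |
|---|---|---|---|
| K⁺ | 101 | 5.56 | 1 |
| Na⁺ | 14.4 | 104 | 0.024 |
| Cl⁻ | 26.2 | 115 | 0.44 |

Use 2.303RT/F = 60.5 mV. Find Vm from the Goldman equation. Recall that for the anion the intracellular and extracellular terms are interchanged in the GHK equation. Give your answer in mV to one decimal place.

Vm = 60.5 · log₁₀[(Σ P·[cation]ₒ + Σ P·[anion]ᵢ) / (Σ P·[cation]ᵢ + Σ P·[anion]ₒ)]
Numerator = 1×5.56 + 0.024×104 + 0.44×26.2 = 19.58
Denominator = 1×101 + 0.024×14.4 + 0.44×115 = 151.9
Vm = 60.5 · log₁₀(0.12889) = 60.5 × (-0.8898) = -53.83 mV

-53.8 mV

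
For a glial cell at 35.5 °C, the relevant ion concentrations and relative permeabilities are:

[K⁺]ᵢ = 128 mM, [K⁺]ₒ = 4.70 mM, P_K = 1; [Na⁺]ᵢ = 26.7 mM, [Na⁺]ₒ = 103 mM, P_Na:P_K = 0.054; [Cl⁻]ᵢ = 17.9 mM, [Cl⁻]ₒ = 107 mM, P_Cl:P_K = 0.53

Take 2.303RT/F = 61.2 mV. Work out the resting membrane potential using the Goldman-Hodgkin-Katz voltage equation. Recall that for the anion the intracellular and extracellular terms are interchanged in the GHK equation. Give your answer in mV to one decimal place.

-59.6 mV

Vm = 61.2 · log₁₀[(Σ P·[cation]ₒ + Σ P·[anion]ᵢ) / (Σ P·[cation]ᵢ + Σ P·[anion]ₒ)]
Numerator = 1×4.70 + 0.054×103 + 0.53×17.9 = 19.75
Denominator = 1×128 + 0.054×26.7 + 0.53×107 = 186.2
Vm = 61.2 · log₁₀(0.10609) = 61.2 × (-0.9743) = -59.63 mV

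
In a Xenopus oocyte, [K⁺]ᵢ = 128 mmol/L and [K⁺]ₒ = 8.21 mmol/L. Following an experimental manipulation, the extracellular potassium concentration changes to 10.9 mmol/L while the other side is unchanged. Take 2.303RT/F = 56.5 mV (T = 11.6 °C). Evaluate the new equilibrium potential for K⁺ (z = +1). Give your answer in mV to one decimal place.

After the shift: [K⁺]_out = 10.9, [K⁺]_in = 128 mmol/L.
E_new = (56.5/1)·log₁₀(10.9/128) = 56.50 · (-1.0698) = -60.44 mV

-60.4 mV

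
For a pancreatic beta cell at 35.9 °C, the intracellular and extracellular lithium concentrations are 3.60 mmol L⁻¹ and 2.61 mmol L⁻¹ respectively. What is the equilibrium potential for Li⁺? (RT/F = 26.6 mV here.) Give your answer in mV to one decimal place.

-8.6 mV

E = (26.6/z) · ln([Li⁺]_out/[Li⁺]_in) with z = +1.
= (26.6/1) · ln(2.61/3.60) = 26.60 · ln(0.725)
= 26.60 · (-0.3216) = -8.55 mV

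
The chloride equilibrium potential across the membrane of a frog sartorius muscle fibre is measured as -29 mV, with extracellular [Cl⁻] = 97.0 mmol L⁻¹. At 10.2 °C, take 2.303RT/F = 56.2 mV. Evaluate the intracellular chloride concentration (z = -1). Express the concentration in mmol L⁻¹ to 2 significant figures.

30 mmol L⁻¹

Nernst: E = (56.2/-1) · log₁₀([out]/[in]), so log₁₀([out]/[in]) = -29.0 × -1 / 56.2 = 0.5160.
[out]/[in] = 10^(0.5160) = 3.281.
[in] = 97.0 / 3.281 = 29.56 mmol L⁻¹.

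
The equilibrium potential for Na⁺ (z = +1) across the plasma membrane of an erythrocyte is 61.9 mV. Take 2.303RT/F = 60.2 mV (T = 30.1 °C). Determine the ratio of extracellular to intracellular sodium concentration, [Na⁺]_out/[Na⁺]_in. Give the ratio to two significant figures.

11

log₁₀([out]/[in]) = E·z/(60.2) = 61.9 × 1 / 60.2 = 1.0282
[out]/[in] = 10^(1.0282) = 10.67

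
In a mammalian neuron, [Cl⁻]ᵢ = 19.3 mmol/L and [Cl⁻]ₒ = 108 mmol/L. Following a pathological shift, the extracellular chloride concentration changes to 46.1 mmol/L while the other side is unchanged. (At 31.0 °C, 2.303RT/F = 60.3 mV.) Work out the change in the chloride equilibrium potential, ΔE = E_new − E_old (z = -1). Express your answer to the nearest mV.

22 mV

E_old = (60.3/-1)·log₁₀(108/19.3) = -45.10 mV
E_new = (60.3/-1)·log₁₀(46.1/19.3) = -22.80 mV
ΔE = -22.80 − (-45.10) = 22.29 mV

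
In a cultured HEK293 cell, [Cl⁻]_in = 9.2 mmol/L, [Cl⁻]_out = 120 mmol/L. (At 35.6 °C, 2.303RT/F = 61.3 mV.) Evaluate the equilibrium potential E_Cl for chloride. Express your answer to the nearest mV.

E = (61.3/z) · log₁₀([Cl⁻]_out/[Cl⁻]_in) with z = -1.
For an anion, dividing by z = -1 reverses the sign.
= (61.3/-1) · log₁₀(120/9.2) = -61.30 · log₁₀(13.04)
= -61.30 · (1.1154) = -68.37 mV

-68 mV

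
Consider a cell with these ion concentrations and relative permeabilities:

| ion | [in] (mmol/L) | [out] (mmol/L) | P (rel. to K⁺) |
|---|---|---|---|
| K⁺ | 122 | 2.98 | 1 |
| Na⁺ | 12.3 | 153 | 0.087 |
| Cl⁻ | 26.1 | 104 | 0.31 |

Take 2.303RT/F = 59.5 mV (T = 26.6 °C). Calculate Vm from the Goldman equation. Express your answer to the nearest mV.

-48 mV

Vm = 59.5 · log₁₀[(Σ P·[cation]ₒ + Σ P·[anion]ᵢ) / (Σ P·[cation]ᵢ + Σ P·[anion]ₒ)]
Numerator = 1×2.98 + 0.087×153 + 0.31×26.1 = 24.38
Denominator = 1×122 + 0.087×12.3 + 0.31×104 = 155.3
Vm = 59.5 · log₁₀(0.15699) = 59.5 × (-0.8041) = -47.85 mV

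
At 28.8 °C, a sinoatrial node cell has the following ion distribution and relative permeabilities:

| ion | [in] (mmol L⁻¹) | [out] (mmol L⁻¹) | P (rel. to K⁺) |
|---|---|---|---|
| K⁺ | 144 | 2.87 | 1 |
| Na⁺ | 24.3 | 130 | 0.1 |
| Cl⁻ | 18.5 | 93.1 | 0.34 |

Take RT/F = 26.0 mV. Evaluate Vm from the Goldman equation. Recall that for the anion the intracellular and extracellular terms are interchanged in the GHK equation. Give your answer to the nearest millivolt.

Vm = 26.0 · ln[(Σ P·[cation]ₒ + Σ P·[anion]ᵢ) / (Σ P·[cation]ᵢ + Σ P·[anion]ₒ)]
Numerator = 1×2.87 + 0.1×130 + 0.34×18.5 = 22.16
Denominator = 1×144 + 0.1×24.3 + 0.34×93.1 = 178.1
Vm = 26.0 · ln(0.12444) = 26.0 × (-2.0840) = -54.18 mV

-54 mV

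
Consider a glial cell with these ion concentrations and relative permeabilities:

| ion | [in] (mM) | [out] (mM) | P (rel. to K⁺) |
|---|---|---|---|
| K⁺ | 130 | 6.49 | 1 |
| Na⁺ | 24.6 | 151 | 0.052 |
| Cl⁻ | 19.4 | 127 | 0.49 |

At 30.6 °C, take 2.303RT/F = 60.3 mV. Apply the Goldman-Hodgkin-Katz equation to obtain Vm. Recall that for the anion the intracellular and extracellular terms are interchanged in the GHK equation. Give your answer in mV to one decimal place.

-54.8 mV

Vm = 60.3 · log₁₀[(Σ P·[cation]ₒ + Σ P·[anion]ᵢ) / (Σ P·[cation]ᵢ + Σ P·[anion]ₒ)]
Numerator = 1×6.49 + 0.052×151 + 0.49×19.4 = 23.85
Denominator = 1×130 + 0.052×24.6 + 0.49×127 = 193.5
Vm = 60.3 · log₁₀(0.12324) = 60.3 × (-0.9092) = -54.83 mV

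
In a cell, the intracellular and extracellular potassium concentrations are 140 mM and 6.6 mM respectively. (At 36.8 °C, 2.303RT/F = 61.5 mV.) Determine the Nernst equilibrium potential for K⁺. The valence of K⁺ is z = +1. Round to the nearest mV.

E = (61.5/z) · log₁₀([K⁺]_out/[K⁺]_in) with z = +1.
= (61.5/1) · log₁₀(6.6/140) = 61.50 · log₁₀(0.04714)
= 61.50 · (-1.3266) = -81.58 mV

-82 mV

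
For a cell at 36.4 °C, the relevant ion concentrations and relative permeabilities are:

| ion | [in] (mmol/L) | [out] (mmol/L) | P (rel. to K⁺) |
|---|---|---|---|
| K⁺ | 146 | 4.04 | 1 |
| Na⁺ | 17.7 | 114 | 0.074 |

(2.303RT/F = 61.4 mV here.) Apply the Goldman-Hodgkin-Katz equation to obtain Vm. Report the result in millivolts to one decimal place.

-65.8 mV

Vm = 61.4 · log₁₀[(Σ P·[cation]ₒ + Σ P·[anion]ᵢ) / (Σ P·[cation]ᵢ + Σ P·[anion]ₒ)]
Numerator = 1×4.04 + 0.074×114 = 12.48
Denominator = 1×146 + 0.074×17.7 = 147.3
Vm = 61.4 · log₁₀(0.084692) = 61.4 × (-1.0722) = -65.83 mV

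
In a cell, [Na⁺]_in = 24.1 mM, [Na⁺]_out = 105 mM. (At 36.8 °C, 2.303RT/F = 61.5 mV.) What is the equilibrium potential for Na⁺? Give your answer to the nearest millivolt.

E = (61.5/z) · log₁₀([Na⁺]_out/[Na⁺]_in) with z = +1.
= (61.5/1) · log₁₀(105/24.1) = 61.50 · log₁₀(4.357)
= 61.50 · (0.6392) = 39.31 mV

39 mV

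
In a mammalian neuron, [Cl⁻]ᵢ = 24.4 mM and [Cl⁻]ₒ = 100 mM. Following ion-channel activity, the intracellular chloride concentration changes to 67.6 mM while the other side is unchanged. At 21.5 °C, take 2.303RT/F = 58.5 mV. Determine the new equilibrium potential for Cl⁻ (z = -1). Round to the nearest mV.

-10 mV

After the shift: [Cl⁻]_out = 100, [Cl⁻]_in = 67.6 mM.
E_new = (58.5/-1)·log₁₀(100/67.6) = -58.50 · (0.1701) = -9.95 mV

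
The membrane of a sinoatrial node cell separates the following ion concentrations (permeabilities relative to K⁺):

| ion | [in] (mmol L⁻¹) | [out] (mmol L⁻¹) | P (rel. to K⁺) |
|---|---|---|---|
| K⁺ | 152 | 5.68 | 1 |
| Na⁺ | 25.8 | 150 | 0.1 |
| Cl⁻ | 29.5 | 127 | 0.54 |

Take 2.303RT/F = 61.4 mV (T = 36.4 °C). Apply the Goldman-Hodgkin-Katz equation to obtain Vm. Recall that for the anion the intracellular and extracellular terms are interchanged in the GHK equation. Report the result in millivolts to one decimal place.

-48.2 mV

Vm = 61.4 · log₁₀[(Σ P·[cation]ₒ + Σ P·[anion]ᵢ) / (Σ P·[cation]ᵢ + Σ P·[anion]ₒ)]
Numerator = 1×5.68 + 0.1×150 + 0.54×29.5 = 36.61
Denominator = 1×152 + 0.1×25.8 + 0.54×127 = 223.2
Vm = 61.4 · log₁₀(0.16405) = 61.4 × (-0.7850) = -48.20 mV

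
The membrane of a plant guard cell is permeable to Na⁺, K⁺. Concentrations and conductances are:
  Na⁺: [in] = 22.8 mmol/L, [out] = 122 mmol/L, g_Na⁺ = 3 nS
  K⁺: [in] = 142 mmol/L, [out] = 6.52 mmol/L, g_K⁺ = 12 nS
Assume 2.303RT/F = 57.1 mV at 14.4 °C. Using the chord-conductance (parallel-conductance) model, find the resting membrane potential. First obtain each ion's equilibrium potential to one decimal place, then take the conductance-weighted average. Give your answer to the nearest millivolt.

-53 mV

E_Na⁺ = (57.1/1)·log₁₀(122/22.8) = 41.6 mV
E_K⁺ = (57.1/1)·log₁₀(6.52/142) = -76.4 mV
Vm = (Σ gᵢEᵢ)/(Σ gᵢ) = (3·41.6 + 12·-76.4) / (3 + 12)
= -792.00 / 15 = -52.80 mV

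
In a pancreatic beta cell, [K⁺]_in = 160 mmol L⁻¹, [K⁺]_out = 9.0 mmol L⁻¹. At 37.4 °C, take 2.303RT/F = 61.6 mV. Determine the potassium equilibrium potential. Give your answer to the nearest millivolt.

-77 mV

E = (61.6/z) · log₁₀([K⁺]_out/[K⁺]_in) with z = +1.
= (61.6/1) · log₁₀(9.0/160) = 61.60 · log₁₀(0.05625)
= 61.60 · (-1.2499) = -76.99 mV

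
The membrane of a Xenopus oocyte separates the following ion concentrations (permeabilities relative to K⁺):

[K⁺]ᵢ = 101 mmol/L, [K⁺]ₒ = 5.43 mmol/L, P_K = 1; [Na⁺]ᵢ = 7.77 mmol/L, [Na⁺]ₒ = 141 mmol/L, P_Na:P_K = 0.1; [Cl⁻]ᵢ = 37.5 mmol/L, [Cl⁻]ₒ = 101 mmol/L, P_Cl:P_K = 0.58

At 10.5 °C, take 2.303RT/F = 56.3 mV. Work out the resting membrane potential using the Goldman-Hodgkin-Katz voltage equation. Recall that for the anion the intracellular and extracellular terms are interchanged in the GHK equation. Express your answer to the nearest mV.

Vm = 56.3 · log₁₀[(Σ P·[cation]ₒ + Σ P·[anion]ᵢ) / (Σ P·[cation]ᵢ + Σ P·[anion]ₒ)]
Numerator = 1×5.43 + 0.1×141 + 0.58×37.5 = 41.28
Denominator = 1×101 + 0.1×7.77 + 0.58×101 = 160.4
Vm = 56.3 · log₁₀(0.25743) = 56.3 × (-0.5893) = -33.18 mV

-33 mV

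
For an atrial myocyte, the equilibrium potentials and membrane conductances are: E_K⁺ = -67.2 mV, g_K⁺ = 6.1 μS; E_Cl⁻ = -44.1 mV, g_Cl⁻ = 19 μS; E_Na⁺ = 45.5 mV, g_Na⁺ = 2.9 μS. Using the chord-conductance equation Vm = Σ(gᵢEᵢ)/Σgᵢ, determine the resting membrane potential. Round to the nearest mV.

Σ gᵢEᵢ = 6.1·(-67.2) + 19·(-44.1) + 2.9·(45.5) = -1115.87
Σ gᵢ = 6.1 + 19 + 2.9 = 28
Vm = -1115.87 / 28 = -39.85 mV

-40 mV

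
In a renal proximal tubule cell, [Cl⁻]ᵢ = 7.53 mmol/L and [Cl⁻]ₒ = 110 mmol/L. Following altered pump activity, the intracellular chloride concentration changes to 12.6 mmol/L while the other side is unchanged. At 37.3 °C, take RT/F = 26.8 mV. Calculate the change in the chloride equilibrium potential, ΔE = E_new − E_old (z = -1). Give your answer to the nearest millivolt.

14 mV

E_old = (26.8/-1)·ln(110/7.53) = -71.87 mV
E_new = (26.8/-1)·ln(110/12.6) = -58.07 mV
ΔE = -58.07 − (-71.87) = 13.80 mV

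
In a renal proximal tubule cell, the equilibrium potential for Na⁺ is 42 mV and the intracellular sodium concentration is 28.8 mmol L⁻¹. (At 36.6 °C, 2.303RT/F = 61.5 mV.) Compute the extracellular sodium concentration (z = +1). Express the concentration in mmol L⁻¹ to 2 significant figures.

140 mmol L⁻¹

Nernst: E = (61.5/1) · log₁₀([out]/[in]), so log₁₀([out]/[in]) = 42.0 × 1 / 61.5 = 0.6829.
[out]/[in] = 10^(0.6829) = 4.819.
[out] = 4.819 × 28.8 = 138.8 mmol L⁻¹.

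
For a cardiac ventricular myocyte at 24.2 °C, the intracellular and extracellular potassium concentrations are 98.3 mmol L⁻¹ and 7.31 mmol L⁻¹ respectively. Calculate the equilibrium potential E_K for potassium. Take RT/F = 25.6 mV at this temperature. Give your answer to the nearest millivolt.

-67 mV

E = (25.6/z) · ln([K⁺]_out/[K⁺]_in) with z = +1.
= (25.6/1) · ln(7.31/98.3) = 25.60 · ln(0.07436)
= 25.60 · (-2.5988) = -66.53 mV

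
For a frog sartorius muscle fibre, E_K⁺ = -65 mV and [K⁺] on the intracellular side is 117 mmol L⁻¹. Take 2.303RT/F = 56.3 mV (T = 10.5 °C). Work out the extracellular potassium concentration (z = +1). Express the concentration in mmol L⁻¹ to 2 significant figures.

8.2 mmol L⁻¹

Nernst: E = (56.3/1) · log₁₀([out]/[in]), so log₁₀([out]/[in]) = -65.0 × 1 / 56.3 = -1.1545.
[out]/[in] = 10^(-1.1545) = 0.07006.
[out] = 0.07006 × 117 = 8.197 mmol L⁻¹.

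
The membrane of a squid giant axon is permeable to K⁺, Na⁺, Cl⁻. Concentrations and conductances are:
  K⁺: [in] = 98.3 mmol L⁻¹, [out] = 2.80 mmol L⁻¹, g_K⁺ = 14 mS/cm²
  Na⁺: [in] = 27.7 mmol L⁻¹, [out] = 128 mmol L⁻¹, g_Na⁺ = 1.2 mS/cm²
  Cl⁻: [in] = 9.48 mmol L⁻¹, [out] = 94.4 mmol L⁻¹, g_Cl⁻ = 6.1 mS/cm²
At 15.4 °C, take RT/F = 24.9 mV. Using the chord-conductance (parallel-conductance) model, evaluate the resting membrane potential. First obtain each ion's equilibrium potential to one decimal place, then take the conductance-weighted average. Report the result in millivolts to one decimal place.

-72.5 mV

E_K⁺ = (24.9/1)·ln(2.80/98.3) = -88.6 mV
E_Na⁺ = (24.9/1)·ln(128/27.7) = 38.1 mV
E_Cl⁻ = (24.9/-1)·ln(94.4/9.48) = -57.2 mV
Vm = (Σ gᵢEᵢ)/(Σ gᵢ) = (14·-88.6 + 1.2·38.1 + 6.1·-57.2) / (14 + 1.2 + 6.1)
= -1543.60 / 21.3 = -72.47 mV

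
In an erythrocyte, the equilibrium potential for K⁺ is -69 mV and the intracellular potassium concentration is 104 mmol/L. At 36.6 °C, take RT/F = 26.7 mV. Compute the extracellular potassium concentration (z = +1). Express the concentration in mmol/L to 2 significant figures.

7.8 mmol/L

Nernst: E = (26.7/1) · ln([out]/[in]), so ln([out]/[in]) = -69.0 × 1 / 26.7 = -2.5843.
[out]/[in] = e^(-2.5843) = 0.07545.
[out] = 0.07545 × 104 = 7.847 mmol/L.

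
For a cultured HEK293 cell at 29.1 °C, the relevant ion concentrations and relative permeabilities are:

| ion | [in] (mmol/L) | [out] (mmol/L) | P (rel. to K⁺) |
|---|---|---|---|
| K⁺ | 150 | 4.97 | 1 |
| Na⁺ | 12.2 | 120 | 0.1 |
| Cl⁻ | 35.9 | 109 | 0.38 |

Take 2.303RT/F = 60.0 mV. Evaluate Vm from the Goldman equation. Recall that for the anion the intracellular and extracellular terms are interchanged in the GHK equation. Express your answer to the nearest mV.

Vm = 60.0 · log₁₀[(Σ P·[cation]ₒ + Σ P·[anion]ᵢ) / (Σ P·[cation]ᵢ + Σ P·[anion]ₒ)]
Numerator = 1×4.97 + 0.1×120 + 0.38×35.9 = 30.61
Denominator = 1×150 + 0.1×12.2 + 0.38×109 = 192.6
Vm = 60.0 · log₁₀(0.15891) = 60.0 × (-0.7989) = -47.93 mV

-48 mV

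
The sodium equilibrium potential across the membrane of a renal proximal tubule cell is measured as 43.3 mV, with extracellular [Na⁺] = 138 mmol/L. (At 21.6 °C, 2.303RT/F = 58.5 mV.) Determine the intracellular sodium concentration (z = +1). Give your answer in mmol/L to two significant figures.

Nernst: E = (58.5/1) · log₁₀([out]/[in]), so log₁₀([out]/[in]) = 43.3 × 1 / 58.5 = 0.7402.
[out]/[in] = 10^(0.7402) = 5.498.
[in] = 138 / 5.498 = 25.1 mmol/L.

25 mmol/L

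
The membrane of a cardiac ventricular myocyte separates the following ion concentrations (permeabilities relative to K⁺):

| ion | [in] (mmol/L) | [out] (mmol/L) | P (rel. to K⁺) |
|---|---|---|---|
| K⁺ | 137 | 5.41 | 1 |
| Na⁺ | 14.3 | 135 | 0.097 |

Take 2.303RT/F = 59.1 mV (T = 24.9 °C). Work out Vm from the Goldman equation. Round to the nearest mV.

-52 mV

Vm = 59.1 · log₁₀[(Σ P·[cation]ₒ + Σ P·[anion]ᵢ) / (Σ P·[cation]ᵢ + Σ P·[anion]ₒ)]
Numerator = 1×5.41 + 0.097×135 = 18.51
Denominator = 1×137 + 0.097×14.3 = 138.4
Vm = 59.1 · log₁₀(0.13372) = 59.1 × (-0.8738) = -51.64 mV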